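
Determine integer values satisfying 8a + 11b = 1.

Step 1: Check solvability.
gcd(8, 11) = 1
Since 1 divides 1, solutions exist.

Step 2: Apply extended Euclidean algorithm to find gcd.
We find integers such that 8*x0 + 11*y0 = 1

Step 3: Scale the particular solution.
Multiply by 1/1 = 1:
a = -4, b = 3

Step 4: Verify.
8*(-4) + 11*(3) = 1 = 1 ✓

a = -4, b = 3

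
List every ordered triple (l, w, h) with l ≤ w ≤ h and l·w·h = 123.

Iterate l from 1 to ⌊123^(1/3)⌋. For each l dividing 123, iterate w ≥ l with w dividing 123/l, and set h = 123/(l·w).
Triples found (2): (1×1×123), (1×3×41)

(1×1×123), (1×3×41)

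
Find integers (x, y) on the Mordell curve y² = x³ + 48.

Try small integer x values and check whether x³ + 48 is a perfect square.
x = 1: x³ + 48 = 1³ + 48 = 1 + 48 = 49
Is 49 a perfect square? 7² = 49 ✓
So (x, y) = (1, -7) is a solution.

x = 1, y = -7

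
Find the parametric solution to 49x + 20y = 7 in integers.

Step 1: Compute gcd(49, 20) = 1.
Since 1 divides 7, solutions exist.

Step 2: Find a particular solution using extended Euclidean algorithm.
We get x₀ = 63, y₀ = -154.
Check: 49*63 + 20*-154 = 7 = 7 ✓

Step 3: Write the general solution.
x = 63 + (20/1)t = 63 + 20t
y = -154 - (49/1)t = -154 - 49t
for any integer t.

x = 63 + 20t, y = -154 - 49t for integer t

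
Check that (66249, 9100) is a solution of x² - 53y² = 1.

Compute x² = 66249² = 4388930001
Compute 53y² = 53·9100² = 53·82810000 = 4388930000
x² - 53y² = 4388930001 - 4388930000 = 1
Since this equals 1, (66249, 9100) is a solution.

Yes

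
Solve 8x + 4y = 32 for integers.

Step 1: Check solvability.
gcd(8, 4) = 4
Since 4 divides 32, solutions exist.

Step 2: Apply extended Euclidean algorithm to find gcd.
We find integers such that 8*x0 + 4*y0 = 4

Step 3: Scale the particular solution.
Multiply by 32/4 = 8:
x = 0, y = 8

Step 4: Verify.
8*(0) + 4*(8) = 32 = 32 ✓

x = 0, y = 8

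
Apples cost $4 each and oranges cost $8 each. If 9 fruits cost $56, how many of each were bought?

Let a = apples, o = oranges.
a + o = 9
4a + 8o = 56
Substitute o = 9 - a:
4a + 8(9 - a) = 56
(4 - 8)a = 56 - 72
-4a = -16
a = 4, o = 9 - 4 = 5

Apples: 4, Oranges: 5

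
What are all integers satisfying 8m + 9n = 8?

Step 1: Compute gcd(8, 9) = 1.
Since 1 divides 8, solutions exist.

Step 2: Find a particular solution using extended Euclidean algorithm.
We get m₀ = -8, n₀ = 8.
Check: 8*-8 + 9*8 = 8 = 8 ✓

Step 3: Write the general solution.
m = -8 + (9/1)t = -8 + 9t
n = 8 - (8/1)t = 8 - 8t
for any integer t.

m = -8 + 9t, n = 8 - 8t for integer t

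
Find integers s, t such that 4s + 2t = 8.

Step 1: Check solvability.
gcd(4, 2) = 2
Since 2 divides 8, solutions exist.

Step 2: Apply extended Euclidean algorithm to find gcd.
We find integers such that 4*x0 + 2*y0 = 2

Step 3: Scale the particular solution.
Multiply by 8/2 = 4:
s = 0, t = 4

Step 4: Verify.
4*(0) + 2*(4) = 8 = 8 ✓

s = 0, t = 4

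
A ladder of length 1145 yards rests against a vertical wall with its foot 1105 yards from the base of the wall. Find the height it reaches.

The ladder, wall, and ground form a right triangle with hypotenuse 1145 and one leg 1105.
By the Pythagorean theorem: h² = 1145² - 1105² = 1311025 - 1221025 = 90000
h = √90000 = 300 yards

300 yards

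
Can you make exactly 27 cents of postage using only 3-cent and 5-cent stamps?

We need non-negative x, y with 3x + 5y = 27.
gcd(3, 5) = 1 divides 27, so integer solutions exist.
Search for a non-negative one: x = 4 gives 5y = 27 - 12 = 15, so y = 3.
Check: 3·4 + 5·3 = 27 ✓

Yes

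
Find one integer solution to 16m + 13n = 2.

Step 1: Check solvability.
gcd(16, 13) = 1
Since 1 divides 2, solutions exist.

Step 2: Apply extended Euclidean algorithm to find gcd.
We find integers such that 16*x0 + 13*y0 = 1

Step 3: Scale the particular solution.
Multiply by 2/1 = 2:
m = -8, n = 10

Step 4: Verify.
16*(-8) + 13*(10) = 2 = 2 ✓

m = -8, n = 10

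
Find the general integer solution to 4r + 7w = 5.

Step 1: Compute gcd(4, 7) = 1.
Since 1 divides 5, solutions exist.

Step 2: Find a particular solution using extended Euclidean algorithm.
We get r₀ = 10, w₀ = -5.
Check: 4*10 + 7*-5 = 5 = 5 ✓

Step 3: Write the general solution.
r = 10 + (7/1)t = 10 + 7t
w = -5 - (4/1)t = -5 - 4t
for any integer t.

r = 10 + 7t, w = -5 - 4t for integer t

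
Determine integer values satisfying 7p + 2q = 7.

Step 1: Check solvability.
gcd(7, 2) = 1
Since 1 divides 7, solutions exist.

Step 2: Apply extended Euclidean algorithm to find gcd.
We find integers such that 7*x0 + 2*y0 = 1

Step 3: Scale the particular solution.
Multiply by 7/1 = 7:
p = 7, q = -21

Step 4: Verify.
7*(7) + 2*(-21) = 7 = 7 ✓

p = 7, q = -21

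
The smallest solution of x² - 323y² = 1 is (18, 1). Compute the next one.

Solutions to x² - Dy² = 1 are generated by powers of (x₀ + y₀√D).
The next solution satisfies x₁ + y₁√323 = (x₀ + y₀√323)², giving:
x₁ = x₀² + 323y₀² = 18² + 323·1² = 324 + 323 = 647
y₁ = 2x₀y₀ = 2·18·1 = 36

Verify: 647² - 323·36² = 418609 - 418608 = 1 ✓

x = 647, y = 36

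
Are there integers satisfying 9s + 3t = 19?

Step 1: Compute gcd(9, 3).
gcd(9, 3) = 3

Step 2: Check divisibility.
Does 3 divide 19? 19 = 3 x 6 + 1, so no.

By the theorem on linear Diophantine equations, 9s + 3t = 19 has integer solutions if and only if gcd(9, 3) divides 19. Since 3 does not divide 19, no solutions exist.

No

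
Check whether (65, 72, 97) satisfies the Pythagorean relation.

Compute a² + b²:
65² + 72² = 4225 + 5184 = 9409
Compute c²:
97² = 9409
Since 9409 = 9409, it is a Pythagorean triple.

Yes, it is a Pythagorean triple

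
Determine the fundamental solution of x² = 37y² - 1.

We need x² = 37y² - 1. Try successive y:
y = 1: x² = 37·1² - 1 = 36 = 6² ✓
Check: 6² - 37·1² = 36 - 37 = -1 ✓

x = 6, y = 1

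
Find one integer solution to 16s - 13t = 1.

Step 1: Check solvability.
gcd(16, 13) = 1
Since 1 divides 1, solutions exist.

Step 2: Apply extended Euclidean algorithm to find gcd.
We find integers such that 16*x0 + 13*y0 = 1

Step 3: Scale the particular solution.
Multiply by 1/1 = 1:
s = -4, t = -5

Step 4: Verify.
16*(-4) - 13*(-5) = 1 = 1 ✓

s = -4, t = -5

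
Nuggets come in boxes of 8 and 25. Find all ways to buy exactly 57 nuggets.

We need non-negative integers (x, y) with 8x + 25y = 57.
For each x in 0..7, check if 57 - 8x is a non-negative multiple of 25.
x = 4: 25y = 25, y = 1 ✓

(4 boxes of 8, 1 boxes of 25)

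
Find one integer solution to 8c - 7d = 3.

Step 1: Check solvability.
gcd(8, 7) = 1
Since 1 divides 3, solutions exist.

Step 2: Apply extended Euclidean algorithm to find gcd.
We find integers such that 8*x0 + 7*y0 = 1

Step 3: Scale the particular solution.
Multiply by 3/1 = 3:
c = 3, d = 3

Step 4: Verify.
8*(3) - 7*(3) = 3 = 3 ✓

c = 3, d = 3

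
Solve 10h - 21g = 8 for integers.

Step 1: Check solvability.
gcd(10, 21) = 1
Since 1 divides 8, solutions exist.

Step 2: Apply extended Euclidean algorithm to find gcd.
We find integers such that 10*x0 + 21*y0 = 1

Step 3: Scale the particular solution.
Multiply by 8/1 = 8:
h = -16, g = -8

Step 4: Verify.
10*(-16) - 21*(-8) = 8 = 8 ✓

h = -16, g = -8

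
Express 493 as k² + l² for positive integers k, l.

We need to find integers k, l > 0 such that k² + l² = 493.
Trying k = 3: l² = 493 - 3² = 493 - 9 = 484
l = 22
Check: 3² + 22² = 9 + 484 = 493 ✓

493 = 3² + 22²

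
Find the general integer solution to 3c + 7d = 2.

Step 1: Compute gcd(3, 7) = 1.
Since 1 divides 2, solutions exist.

Step 2: Find a particular solution using extended Euclidean algorithm.
We get c₀ = -4, d₀ = 2.
Check: 3*-4 + 7*2 = 2 = 2 ✓

Step 3: Write the general solution.
c = -4 + (7/1)t = -4 + 7t
d = 2 - (3/1)t = 2 - 3t
for any integer t.

c = -4 + 7t, d = 2 - 3t for integer t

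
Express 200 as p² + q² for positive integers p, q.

We need to find integers p, q > 0 such that p² + q² = 200.
Trying p = 2: q² = 200 - 2² = 200 - 4 = 196
q = 14
Check: 2² + 14² = 4 + 196 = 200 ✓

200 = 2² + 14²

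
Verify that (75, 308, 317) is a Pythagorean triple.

Compute a² + b²:
75² + 308² = 5625 + 94864 = 100489
Compute c²:
317² = 100489
Since 100489 = 100489, it is a Pythagorean triple.

Yes, it is a Pythagorean triple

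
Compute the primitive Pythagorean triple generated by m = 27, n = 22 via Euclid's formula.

a = m² - n² = 729 - 484 = 245
b = 2mn = 2·27·22 = 1188
c = m² + n² = 729 + 484 = 1213
Verify: 245² + 1188² = 60025 + 1411344 = 1471369 = 1213² ✓

(245, 1188, 1213)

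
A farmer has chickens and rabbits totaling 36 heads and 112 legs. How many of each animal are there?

Let c = chickens, r = rabbits.
Heads: c + r = 36
Legs: 2c + 4r = 112
From the first equation, c = 36 - r. Substitute:
2(36 - r) + 4r = 112
72 + 2r = 112
r = (112 - 72)/2 = 20
c = 36 - 20 = 16

Chickens: 16, Rabbits: 20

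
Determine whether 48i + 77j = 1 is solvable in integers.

Step 1: Compute gcd(48, 77).
gcd(48, 77) = 1

Step 2: Check divisibility.
Does 1 divide 1? 1 = 1 x 1, so yes.

By the theorem on linear Diophantine equations, 48i + 77j = 1 has integer solutions if and only if gcd(48, 77) divides 1. Since 1 | 1, solutions exist.

Yes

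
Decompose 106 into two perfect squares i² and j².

We need to find integers i, j > 0 such that i² + j² = 106.
Trying i = 5: j² = 106 - 5² = 106 - 25 = 81
j = 9
Check: 5² + 9² = 25 + 81 = 106 ✓

106 = 5² + 9²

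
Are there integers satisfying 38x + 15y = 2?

Step 1: Compute gcd(38, 15).
gcd(38, 15) = 1

Step 2: Check divisibility.
Does 1 divide 2? 2 = 1 x 2, so yes.

By the theorem on linear Diophantine equations, 38x + 15y = 2 has integer solutions if and only if gcd(38, 15) divides 2. Since 1 | 2, solutions exist.

Yes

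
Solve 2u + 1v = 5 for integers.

Step 1: Check solvability.
gcd(2, 1) = 1
Since 1 divides 5, solutions exist.

Step 2: Apply extended Euclidean algorithm to find gcd.
We find integers such that 2*x0 + 1*y0 = 1

Step 3: Scale the particular solution.
Multiply by 5/1 = 5:
u = 0, v = 5

Step 4: Verify.
2*(0) + 1*(5) = 5 = 5 ✓

u = 0, v = 5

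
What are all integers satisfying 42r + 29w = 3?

Step 1: Compute gcd(42, 29) = 1.
Since 1 divides 3, solutions exist.

Step 2: Find a particular solution using extended Euclidean algorithm.
We get r₀ = 27, w₀ = -39.
Check: 42*27 + 29*-39 = 3 = 3 ✓

Step 3: Write the general solution.
r = 27 + (29/1)t = 27 + 29t
w = -39 - (42/1)t = -39 - 42t
for any integer t.

r = 27 + 29t, w = -39 - 42t for integer t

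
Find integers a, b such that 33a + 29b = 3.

Step 1: Check solvability.
gcd(33, 29) = 1
Since 1 divides 3, solutions exist.

Step 2: Apply extended Euclidean algorithm to find gcd.
We find integers such that 33*x0 + 29*y0 = 1

Step 3: Scale the particular solution.
Multiply by 3/1 = 3:
a = -21, b = 24

Step 4: Verify.
33*(-21) + 29*(24) = 3 = 3 ✓

a = -21, b = 24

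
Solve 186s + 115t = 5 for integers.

Step 1: Check solvability.
gcd(186, 115) = 1
Since 1 divides 5, solutions exist.

Step 2: Apply extended Euclidean algorithm to find gcd.
We find integers such that 186*x0 + 115*y0 = 1

Step 3: Scale the particular solution.
Multiply by 5/1 = 5:
s = -170, t = 275

Step 4: Verify.
186*(-170) + 115*(275) = 5 = 5 ✓

s = -170, t = 275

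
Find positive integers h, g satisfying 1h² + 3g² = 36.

Try small values of h and check whether (36 - 1h²)/3 is a perfect square.
h = 3: 1·3² = 9, so 3g² = 36 - 9 = 27, giving g² = 9, g = 3.
Check: 1·3² + 3·3² = 9 + 27 = 36 ✓

h = 3, g = 3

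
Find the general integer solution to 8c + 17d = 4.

Step 1: Compute gcd(8, 17) = 1.
Since 1 divides 4, solutions exist.

Step 2: Find a particular solution using extended Euclidean algorithm.
We get c₀ = -8, d₀ = 4.
Check: 8*-8 + 17*4 = 4 = 4 ✓

Step 3: Write the general solution.
c = -8 + (17/1)t = -8 + 17t
d = 4 - (8/1)t = 4 - 8t
for any integer t.

c = -8 + 17t, d = 4 - 8t for integer t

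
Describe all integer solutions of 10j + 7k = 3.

Step 1: Compute gcd(10, 7) = 1.
Since 1 divides 3, solutions exist.

Step 2: Find a particular solution using extended Euclidean algorithm.
We get j₀ = -6, k₀ = 9.
Check: 10*-6 + 7*9 = 3 = 3 ✓

Step 3: Write the general solution.
j = -6 + (7/1)t = -6 + 7t
k = 9 - (10/1)t = 9 - 10t
for any integer t.

j = -6 + 7t, k = 9 - 10t for integer t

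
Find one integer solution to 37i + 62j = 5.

Step 1: Check solvability.
gcd(37, 62) = 1
Since 1 divides 5, solutions exist.

Step 2: Apply extended Euclidean algorithm to find gcd.
We find integers such that 37*x0 + 62*y0 = 1

Step 3: Scale the particular solution.
Multiply by 5/1 = 5:
i = -25, j = 15

Step 4: Verify.
37*(-25) + 62*(15) = 5 = 5 ✓

i = -25, j = 15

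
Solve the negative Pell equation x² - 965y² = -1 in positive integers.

We need x² = 965y² - 1. Try successive y:
y = 1: x² = 965·1² - 1 = 964, not a perfect square
y = 2: x² = 965·2² - 1 = 3859, not a perfect square
y = 3: x² = 965·3² - 1 = 8684, not a perfect square
...
y = 481: x² = 965·481² - 1 = 223263364 = 14942² ✓
Check: 14942² - 965·481² = 223263364 - 223263365 = -1 ✓

x = 14942, y = 481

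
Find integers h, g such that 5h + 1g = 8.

Step 1: Check solvability.
gcd(5, 1) = 1
Since 1 divides 8, solutions exist.

Step 2: Apply extended Euclidean algorithm to find gcd.
We find integers such that 5*x0 + 1*y0 = 1

Step 3: Scale the particular solution.
Multiply by 8/1 = 8:
h = 0, g = 8

Step 4: Verify.
5*(0) + 1*(8) = 8 = 8 ✓

h = 0, g = 8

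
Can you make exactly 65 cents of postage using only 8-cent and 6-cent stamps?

We need non-negative x, y with 8x + 6y = 65.
gcd(8, 6) = 2, and 2 does not divide 65.
No integer solutions exist, so certainly no non-negative ones.

No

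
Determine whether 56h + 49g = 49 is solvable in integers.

Step 1: Compute gcd(56, 49).
gcd(56, 49) = 7

Step 2: Check divisibility.
Does 7 divide 49? 49 = 7 x 7, so yes.

By the theorem on linear Diophantine equations, 56h + 49g = 49 has integer solutions if and only if gcd(56, 49) divides 49. Since 7 | 49, solutions exist.

Yes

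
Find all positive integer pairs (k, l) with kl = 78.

The positive divisors of 78 are: 1, 2, 3, 6, 13, 26, 39, 78.
Each divisor d gives the pair (d, 78/d):
(1, 78), (2, 39), (3, 26), (6, 13), (13, 6), (26, 3), (39, 2), (78, 1)

(1, 78), (2, 39), (3, 26), (6, 13), (13, 6), (26, 3), (39, 2), (78, 1)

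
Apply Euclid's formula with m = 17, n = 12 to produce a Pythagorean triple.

a = m² - n² = 17² - 12² = 289 - 144 = 145
b = 2mn = 2·17·12 = 408
c = m² + n² = 289 + 144 = 433
Verify: 145² + 408² = 21025 + 166464 = 187489 = 433² ✓

(145, 408, 433)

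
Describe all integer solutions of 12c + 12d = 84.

Step 1: Compute gcd(12, 12) = 12.
Since 12 divides 84, solutions exist.

Step 2: Find a particular solution using extended Euclidean algorithm.
We get c₀ = 0, d₀ = 7.
Check: 12*0 + 12*7 = 84 = 84 ✓

Step 3: Write the general solution.
c = 0 + (12/12)t = 0 + 1t
d = 7 - (12/12)t = 7 - 1t
for any integer t.

c = 0 + 1t, d = 7 - 1t for integer t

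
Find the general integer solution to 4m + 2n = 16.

Step 1: Compute gcd(4, 2) = 2.
Since 2 divides 16, solutions exist.

Step 2: Find a particular solution using extended Euclidean algorithm.
We get m₀ = 0, n₀ = 8.
Check: 4*0 + 2*8 = 16 = 16 ✓

Step 3: Write the general solution.
m = 0 + (2/2)t = 0 + 1t
n = 8 - (4/2)t = 8 - 2t
for any integer t.

m = 0 + 1t, n = 8 - 2t for integer t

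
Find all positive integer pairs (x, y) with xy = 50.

The positive divisors of 50 are: 1, 2, 5, 10, 25, 50.
Each divisor d gives the pair (d, 50/d):
(1, 50), (2, 25), (5, 10), (10, 5), (25, 2), (50, 1)

(1, 50), (2, 25), (5, 10), (10, 5), (25, 2), (50, 1)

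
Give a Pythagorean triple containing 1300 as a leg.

We need the other leg and hypotenuse such that 1300² + x² = c².
Take x = 51, c = 1301: 1300² + 51² = 1690000 + 2601 = 1692601 = 1301² ✓
Triple: (51, 1300, 1301)

(51, 1300, 1301)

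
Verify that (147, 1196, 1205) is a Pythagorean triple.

Compute a² + b² = 147² + 1196² = 21609 + 1430416 = 1452025
Compute c² = 1205² = 1452025
Since 1452025 = 1452025, confirmed.

Yes, it is a Pythagorean triple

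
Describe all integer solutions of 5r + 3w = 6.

Step 1: Compute gcd(5, 3) = 1.
Since 1 divides 6, solutions exist.

Step 2: Find a particular solution using extended Euclidean algorithm.
We get r₀ = -6, w₀ = 12.
Check: 5*-6 + 3*12 = 6 = 6 ✓

Step 3: Write the general solution.
r = -6 + (3/1)t = -6 + 3t
w = 12 - (5/1)t = 12 - 5t
for any integer t.

r = -6 + 3t, w = 12 - 5t for integer t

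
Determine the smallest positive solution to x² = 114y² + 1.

We seek the smallest positive integers (x, y) with x² - 114y² = 1, i.e., x² = 114y² + 1.
Try successive y values:
y = 1: x² = 114·1² + 1 = 115, not a perfect square
y = 2: x² = 114·2² + 1 = 457, not a perfect square
y = 3: x² = 114·3² + 1 = 1027, not a perfect square
... continuing the search (or via continued fractions) ...
y = 96: x² = 114·96² + 1 = 1050625, x = 1025 ✓

Verify: 1025² - 114·96² = 1050625 - 1050624 = 1 ✓

x = 1025, y = 96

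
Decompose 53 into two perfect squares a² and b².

We need to find integers a, b > 0 such that a² + b² = 53.
Trying a = 2: b² = 53 - 2² = 53 - 4 = 49
b = 7
Check: 2² + 7² = 4 + 49 = 53 ✓

53 = 2² + 7²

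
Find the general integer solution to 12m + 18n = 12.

Step 1: Compute gcd(12, 18) = 6.
Since 6 divides 12, solutions exist.

Step 2: Find a particular solution using extended Euclidean algorithm.
We get m₀ = -2, n₀ = 2.
Check: 12*-2 + 18*2 = 12 = 12 ✓

Step 3: Write the general solution.
m = -2 + (18/6)t = -2 + 3t
n = 2 - (12/6)t = 2 - 2t
for any integer t.

m = -2 + 3t, n = 2 - 2t for integer t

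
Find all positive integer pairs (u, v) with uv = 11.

The positive divisors of 11 are: 1, 11.
Each divisor d gives the pair (d, 11/d):
(1, 11), (11, 1)

(1, 11), (11, 1)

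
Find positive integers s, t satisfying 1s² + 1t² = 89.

Try small values of s and check whether (89 - 1s²)/1 is a perfect square.
s = 8: 1·8² = 64, so 1t² = 89 - 64 = 25, giving t² = 25, t = 5.
Check: 1·8² + 1·5² = 64 + 25 = 89 ✓

s = 8, t = 5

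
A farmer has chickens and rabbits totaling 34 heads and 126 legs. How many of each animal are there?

Let c = chickens, r = rabbits.
Heads: c + r = 34
Legs: 2c + 4r = 126
From the first equation, c = 34 - r. Substitute:
2(34 - r) + 4r = 126
68 + 2r = 126
r = (126 - 68)/2 = 29
c = 34 - 29 = 5

Chickens: 5, Rabbits: 29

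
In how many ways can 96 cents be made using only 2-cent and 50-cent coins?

We need non-negative integers (x, y) with 2x + 50y = 96.
For each x from 0 to 48, check if (96 - 2x) is a non-negative multiple of 50.
Solutions (x, y): (23,1), (48,0)
Count: 2

2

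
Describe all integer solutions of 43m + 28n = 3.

Step 1: Compute gcd(43, 28) = 1.
Since 1 divides 3, solutions exist.

Step 2: Find a particular solution using extended Euclidean algorithm.
We get m₀ = -39, n₀ = 60.
Check: 43*-39 + 28*60 = 3 = 3 ✓

Step 3: Write the general solution.
m = -39 + (28/1)t = -39 + 28t
n = 60 - (43/1)t = 60 - 43t
for any integer t.

m = -39 + 28t, n = 60 - 43t for integer t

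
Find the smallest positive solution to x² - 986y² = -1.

We need x² = 986y² - 1. Try successive y:
y = 1: x² = 986·1² - 1 = 985, not a perfect square
y = 2: x² = 986·2² - 1 = 3943, not a perfect square
y = 3: x² = 986·3² - 1 = 8873, not a perfect square
...
y = 5: x² = 986·5² - 1 = 24649 = 157² ✓
Check: 157² - 986·5² = 24649 - 24650 = -1 ✓

x = 157, y = 5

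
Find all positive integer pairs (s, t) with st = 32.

The positive divisors of 32 are: 1, 2, 4, 8, 16, 32.
Each divisor d gives the pair (d, 32/d):
(1, 32), (2, 16), (4, 8), (8, 4), (16, 2), (32, 1)

(1, 32), (2, 16), (4, 8), (8, 4), (16, 2), (32, 1)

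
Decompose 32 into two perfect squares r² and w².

We need to find integers r, w > 0 such that r² + w² = 32.
Trying r = 4: w² = 32 - 4² = 32 - 16 = 16
w = 4
Check: 4² + 4² = 16 + 16 = 32 ✓

32 = 4² + 4²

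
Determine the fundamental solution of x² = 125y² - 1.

We need x² = 125y² - 1. Try successive y:
y = 1: x² = 125·1² - 1 = 124, not a perfect square
y = 2: x² = 125·2² - 1 = 499, not a perfect square
y = 3: x² = 125·3² - 1 = 1124, not a perfect square
...
y = 61: x² = 125·61² - 1 = 465124 = 682² ✓
Check: 682² - 125·61² = 465124 - 465125 = -1 ✓

x = 682, y = 61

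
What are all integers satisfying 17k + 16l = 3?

Step 1: Compute gcd(17, 16) = 1.
Since 1 divides 3, solutions exist.

Step 2: Find a particular solution using extended Euclidean algorithm.
We get k₀ = 3, l₀ = -3.
Check: 17*3 + 16*-3 = 3 = 3 ✓

Step 3: Write the general solution.
k = 3 + (16/1)t = 3 + 16t
l = -3 - (17/1)t = -3 - 17t
for any integer t.

k = 3 + 16t, l = -3 - 17t for integer t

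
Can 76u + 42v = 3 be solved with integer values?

Step 1: Compute gcd(76, 42).
gcd(76, 42) = 2

Step 2: Check divisibility.
Does 2 divide 3? 3 = 2 x 1 + 1, so no.

By the theorem on linear Diophantine equations, 76u + 42v = 3 has integer solutions if and only if gcd(76, 42) divides 3. Since 2 does not divide 3, no solutions exist.

No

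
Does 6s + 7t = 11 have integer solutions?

Step 1: Compute gcd(6, 7).
gcd(6, 7) = 1

Step 2: Check divisibility.
Does 1 divide 11? 11 = 1 x 11, so yes.

By the theorem on linear Diophantine equations, 6s + 7t = 11 has integer solutions if and only if gcd(6, 7) divides 11. Since 1 | 11, solutions exist.

Yes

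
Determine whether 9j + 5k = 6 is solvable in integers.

Step 1: Compute gcd(9, 5).
gcd(9, 5) = 1

Step 2: Check divisibility.
Does 1 divide 6? 6 = 1 x 6, so yes.

By the theorem on linear Diophantine equations, 9j + 5k = 6 has integer solutions if and only if gcd(9, 5) divides 6. Since 1 | 6, solutions exist.

Yes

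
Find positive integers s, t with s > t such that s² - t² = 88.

Factor: s² - t² = (s+t)(s-t) = 88.
We need two factors of 88 with the same parity.
Use s+t = 44 and s-t = 2 (product 44·2 = 88).
Adding: 2s = 46, so s = 23.
Subtracting: 2t = 42, so t = 21.
Check: 23² - 21² = 529 - 441 = 88 ✓

s = 23, t = 21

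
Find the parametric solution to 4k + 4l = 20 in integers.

Step 1: Compute gcd(4, 4) = 4.
Since 4 divides 20, solutions exist.

Step 2: Find a particular solution using extended Euclidean algorithm.
We get k₀ = 0, l₀ = 5.
Check: 4*0 + 4*5 = 20 = 20 ✓

Step 3: Write the general solution.
k = 0 + (4/4)t = 0 + 1t
l = 5 - (4/4)t = 5 - 1t
for any integer t.

k = 0 + 1t, l = 5 - 1t for integer t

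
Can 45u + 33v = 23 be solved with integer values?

Step 1: Compute gcd(45, 33).
gcd(45, 33) = 3

Step 2: Check divisibility.
Does 3 divide 23? 23 = 3 x 7 + 2, so no.

By the theorem on linear Diophantine equations, 45u + 33v = 23 has integer solutions if and only if gcd(45, 33) divides 23. Since 3 does not divide 23, no solutions exist.

No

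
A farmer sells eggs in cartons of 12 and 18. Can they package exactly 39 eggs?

We need non-negative a, b with 12a + 18b = 39.
gcd(12, 18) = 6, and 6 does not divide 39.
No integer solutions exist.

No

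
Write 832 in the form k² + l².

We need to find integers k, l > 0 such that k² + l² = 832.
Trying k = 16: l² = 832 - 16² = 832 - 256 = 576
l = 24
Check: 16² + 24² = 256 + 576 = 832 ✓

832 = 16² + 24²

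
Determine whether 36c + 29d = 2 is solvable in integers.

Step 1: Compute gcd(36, 29).
gcd(36, 29) = 1

Step 2: Check divisibility.
Does 1 divide 2? 2 = 1 x 2, so yes.

By the theorem on linear Diophantine equations, 36c + 29d = 2 has integer solutions if and only if gcd(36, 29) divides 2. Since 1 | 2, solutions exist.

Yes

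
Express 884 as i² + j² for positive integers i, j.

We need to find integers i, j > 0 such that i² + j² = 884.
Trying i = 10: j² = 884 - 10² = 884 - 100 = 784
j = 28
Check: 10² + 28² = 100 + 784 = 884 ✓

884 = 10² + 28²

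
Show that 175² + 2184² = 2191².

Compute a² + b² = 175² + 2184² = 30625 + 4769856 = 4800481
Compute c² = 2191² = 4800481
Since 4800481 = 4800481, confirmed.

Yes, it is a Pythagorean triple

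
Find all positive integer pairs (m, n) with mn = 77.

The positive divisors of 77 are: 1, 7, 11, 77.
Each divisor d gives the pair (d, 77/d):
(1, 77), (7, 11), (11, 7), (77, 1)

(1, 77), (7, 11), (11, 7), (77, 1)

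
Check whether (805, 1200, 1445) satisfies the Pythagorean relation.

Compute a² + b²:
805² + 1200² = 648025 + 1440000 = 2088025
Compute c²:
1445² = 2088025
Since 2088025 = 2088025, it is a Pythagorean triple.

Yes, it is a Pythagorean triple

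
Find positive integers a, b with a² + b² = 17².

We need a² + b² = 17² = 289.
Trying: 15² + 8² = 225 + 64 = 289 ✓

(15, 8, 17)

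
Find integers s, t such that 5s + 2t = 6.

Step 1: Check solvability.
gcd(5, 2) = 1
Since 1 divides 6, solutions exist.

Step 2: Apply extended Euclidean algorithm to find gcd.
We find integers such that 5*x0 + 2*y0 = 1

Step 3: Scale the particular solution.
Multiply by 6/1 = 6:
s = 6, t = -12

Step 4: Verify.
5*(6) + 2*(-12) = 6 = 6 ✓

s = 6, t = -12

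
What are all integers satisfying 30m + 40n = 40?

Step 1: Compute gcd(30, 40) = 10.
Since 10 divides 40, solutions exist.

Step 2: Find a particular solution using extended Euclidean algorithm.
We get m₀ = -4, n₀ = 4.
Check: 30*-4 + 40*4 = 40 = 40 ✓

Step 3: Write the general solution.
m = -4 + (40/10)t = -4 + 4t
n = 4 - (30/10)t = 4 - 3t
for any integer t.

m = -4 + 4t, n = 4 - 3t for integer t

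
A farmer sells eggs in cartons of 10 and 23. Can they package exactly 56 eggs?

We need non-negative a, b with 10a + 23b = 56.
gcd(10, 23) = 1 divides 56.
Try a = 1: 23b = 56 - 10 = 46, so b = 2.
One way: 1 cartons of 10 and 2 cartons of 23.

Yes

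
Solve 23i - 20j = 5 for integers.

Step 1: Check solvability.
gcd(23, 20) = 1
Since 1 divides 5, solutions exist.

Step 2: Apply extended Euclidean algorithm to find gcd.
We find integers such that 23*x0 + 20*y0 = 1

Step 3: Scale the particular solution.
Multiply by 5/1 = 5:
i = 35, j = 40

Step 4: Verify.
23*(35) - 20*(40) = 5 = 5 ✓

i = 35, j = 40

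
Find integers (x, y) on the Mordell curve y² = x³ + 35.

Try small integer x values and check whether x³ + 35 is a perfect square.
x = 1: x³ + 35 = 1³ + 35 = 1 + 35 = 36
Is 36 a perfect square? 6² = 36 ✓
So (x, y) = (1, 6) is a solution.

x = 1, y = 6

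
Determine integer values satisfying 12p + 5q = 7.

Step 1: Check solvability.
gcd(12, 5) = 1
Since 1 divides 7, solutions exist.

Step 2: Apply extended Euclidean algorithm to find gcd.
We find integers such that 12*x0 + 5*y0 = 1

Step 3: Scale the particular solution.
Multiply by 7/1 = 7:
p = -14, q = 35

Step 4: Verify.
12*(-14) + 5*(35) = 7 = 7 ✓

p = -14, q = 35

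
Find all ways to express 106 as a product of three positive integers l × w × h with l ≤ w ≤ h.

Iterate l from 1 to ⌊106^(1/3)⌋. For each l dividing 106, iterate w ≥ l with w dividing 106/l, and set h = 106/(l·w).
Triples found (2): (1×1×106), (1×2×53)

(1×1×106), (1×2×53)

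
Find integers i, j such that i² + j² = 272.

We need to find integers i, j > 0 such that i² + j² = 272.
Trying i = 4: j² = 272 - 4² = 272 - 16 = 256
j = 16
Check: 4² + 16² = 16 + 256 = 272 ✓

272 = 4² + 16²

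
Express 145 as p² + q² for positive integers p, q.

We need to find integers p, q > 0 such that p² + q² = 145.
Trying p = 1: q² = 145 - 1² = 145 - 1 = 144
q = 12
Check: 1² + 12² = 1 + 144 = 145 ✓

145 = 1² + 12²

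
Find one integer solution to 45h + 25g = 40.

Step 1: Check solvability.
gcd(45, 25) = 5
Since 5 divides 40, solutions exist.

Step 2: Apply extended Euclidean algorithm to find gcd.
We find integers such that 45*x0 + 25*y0 = 5

Step 3: Scale the particular solution.
Multiply by 40/5 = 8:
h = -8, g = 16

Step 4: Verify.
45*(-8) + 25*(16) = 40 = 40 ✓

h = -8, g = 16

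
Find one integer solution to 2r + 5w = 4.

Step 1: Check solvability.
gcd(2, 5) = 1
Since 1 divides 4, solutions exist.

Step 2: Apply extended Euclidean algorithm to find gcd.
We find integers such that 2*x0 + 5*y0 = 1

Step 3: Scale the particular solution.
Multiply by 4/1 = 4:
r = -8, w = 4

Step 4: Verify.
2*(-8) + 5*(4) = 4 = 4 ✓

r = -8, w = 4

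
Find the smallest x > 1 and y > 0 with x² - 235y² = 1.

We seek the smallest positive integers (x, y) with x² - 235y² = 1, i.e., x² = 235y² + 1.
Try successive y values:
y = 1: x² = 235·1² + 1 = 236, not a perfect square
y = 2: x² = 235·2² + 1 = 941, not a perfect square
y = 3: x² = 235·3² + 1 = 2116, x = 46 ✓

Verify: 46² - 235·3² = 2116 - 2115 = 1 ✓

x = 46, y = 3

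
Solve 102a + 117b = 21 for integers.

Step 1: Check solvability.
gcd(102, 117) = 3
Since 3 divides 21, solutions exist.

Step 2: Apply extended Euclidean algorithm to find gcd.
We find integers such that 102*x0 + 117*y0 = 3

Step 3: Scale the particular solution.
Multiply by 21/3 = 7:
a = -56, b = 49

Step 4: Verify.
102*(-56) + 117*(49) = 21 = 21 ✓

a = -56, b = 49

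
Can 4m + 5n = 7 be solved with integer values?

Step 1: Compute gcd(4, 5).
gcd(4, 5) = 1

Step 2: Check divisibility.
Does 1 divide 7? 7 = 1 x 7, so yes.

By the theorem on linear Diophantine equations, 4m + 5n = 7 has integer solutions if and only if gcd(4, 5) divides 7. Since 1 | 7, solutions exist.

Yes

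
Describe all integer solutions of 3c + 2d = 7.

Step 1: Compute gcd(3, 2) = 1.
Since 1 divides 7, solutions exist.

Step 2: Find a particular solution using extended Euclidean algorithm.
We get c₀ = 7, d₀ = -7.
Check: 3*7 + 2*-7 = 7 = 7 ✓

Step 3: Write the general solution.
c = 7 + (2/1)t = 7 + 2t
d = -7 - (3/1)t = -7 - 3t
for any integer t.

c = 7 + 2t, d = -7 - 3t for integer t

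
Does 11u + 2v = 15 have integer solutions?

Step 1: Compute gcd(11, 2).
gcd(11, 2) = 1

Step 2: Check divisibility.
Does 1 divide 15? 15 = 1 x 15, so yes.

By the theorem on linear Diophantine equations, 11u + 2v = 15 has integer solutions if and only if gcd(11, 2) divides 15. Since 1 | 15, solutions exist.

Yes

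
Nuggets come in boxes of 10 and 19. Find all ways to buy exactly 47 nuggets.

We need non-negative integers (x, y) with 10x + 19y = 47.
For each x in 0..4, check if 47 - 10x is a non-negative multiple of 19.
No x yields an integer y ≥ 0.

No solution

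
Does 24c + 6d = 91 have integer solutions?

Step 1: Compute gcd(24, 6).
gcd(24, 6) = 6

Step 2: Check divisibility.
Does 6 divide 91? 91 = 6 x 15 + 1, so no.

By the theorem on linear Diophantine equations, 24c + 6d = 91 has integer solutions if and only if gcd(24, 6) divides 91. Since 6 does not divide 91, no solutions exist.

No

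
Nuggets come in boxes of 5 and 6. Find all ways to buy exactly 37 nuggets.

We need non-negative integers (x, y) with 5x + 6y = 37.
For each x in 0..7, check if 37 - 5x is a non-negative multiple of 6.
x = 5: 6y = 12, y = 2 ✓

(5 boxes of 5, 2 boxes of 6)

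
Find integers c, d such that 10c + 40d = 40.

Step 1: Check solvability.
gcd(10, 40) = 10
Since 10 divides 40, solutions exist.

Step 2: Apply extended Euclidean algorithm to find gcd.
We find integers such that 10*x0 + 40*y0 = 10

Step 3: Scale the particular solution.
Multiply by 40/10 = 4:
c = 4, d = 0

Step 4: Verify.
10*(4) + 40*(0) = 40 = 40 ✓

c = 4, d = 0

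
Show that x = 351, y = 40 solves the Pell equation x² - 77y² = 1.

Compute x² = 351² = 123201
Compute 77y² = 77·40² = 77·1600 = 123200
x² - 77y² = 123201 - 123200 = 1
Since this equals 1, (351, 40) is a solution.

Yes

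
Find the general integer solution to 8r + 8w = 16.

Step 1: Compute gcd(8, 8) = 8.
Since 8 divides 16, solutions exist.

Step 2: Find a particular solution using extended Euclidean algorithm.
We get r₀ = 0, w₀ = 2.
Check: 8*0 + 8*2 = 16 = 16 ✓

Step 3: Write the general solution.
r = 0 + (8/8)t = 0 + 1t
w = 2 - (8/8)t = 2 - 1t
for any integer t.

r = 0 + 1t, w = 2 - 1t for integer t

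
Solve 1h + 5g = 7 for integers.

Step 1: Check solvability.
gcd(1, 5) = 1
Since 1 divides 7, solutions exist.

Step 2: Apply extended Euclidean algorithm to find gcd.
We find integers such that 1*x0 + 5*y0 = 1

Step 3: Scale the particular solution.
Multiply by 7/1 = 7:
h = 7, g = 0

Step 4: Verify.
1*(7) + 5*(0) = 7 = 7 ✓

h = 7, g = 0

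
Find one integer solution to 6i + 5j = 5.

Step 1: Check solvability.
gcd(6, 5) = 1
Since 1 divides 5, solutions exist.

Step 2: Apply extended Euclidean algorithm to find gcd.
We find integers such that 6*x0 + 5*y0 = 1

Step 3: Scale the particular solution.
Multiply by 5/1 = 5:
i = 5, j = -5

Step 4: Verify.
6*(5) + 5*(-5) = 5 = 5 ✓

i = 5, j = -5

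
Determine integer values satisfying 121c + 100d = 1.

Step 1: Check solvability.
gcd(121, 100) = 1
Since 1 divides 1, solutions exist.

Step 2: Apply extended Euclidean algorithm to find gcd.
We find integers such that 121*x0 + 100*y0 = 1

Step 3: Scale the particular solution.
Multiply by 1/1 = 1:
c = -19, d = 23

Step 4: Verify.
121*(-19) + 100*(23) = 1 = 1 ✓

c = -19, d = 23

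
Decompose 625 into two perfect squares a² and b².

We need to find integers a, b > 0 such that a² + b² = 625.
Trying a = 7: b² = 625 - 7² = 625 - 49 = 576
b = 24
Check: 7² + 24² = 49 + 576 = 625 ✓

625 = 7² + 24²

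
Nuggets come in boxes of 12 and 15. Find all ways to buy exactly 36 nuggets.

We need non-negative integers (x, y) with 12x + 15y = 36.
For each x in 0..3, check if 36 - 12x is a non-negative multiple of 15.
x = 3: 15y = 0, y = 0 ✓

(3 boxes of 12, 0 boxes of 15)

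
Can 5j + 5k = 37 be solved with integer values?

Step 1: Compute gcd(5, 5).
gcd(5, 5) = 5

Step 2: Check divisibility.
Does 5 divide 37? 37 = 5 x 7 + 2, so no.

By the theorem on linear Diophantine equations, 5j + 5k = 37 has integer solutions if and only if gcd(5, 5) divides 37. Since 5 does not divide 37, no solutions exist.

No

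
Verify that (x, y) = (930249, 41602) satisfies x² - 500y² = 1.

Compute x² = 930249² = 865363202001
Compute 500y² = 500·41602² = 500·1730726404 = 865363202000
x² - 500y² = 865363202001 - 865363202000 = 1
Since this equals 1, (930249, 41602) is a solution.

Yes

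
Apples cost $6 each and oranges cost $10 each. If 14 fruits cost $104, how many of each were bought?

Let a = apples, o = oranges.
a + o = 14
6a + 10o = 104
Substitute o = 14 - a:
6a + 10(14 - a) = 104
(6 - 10)a = 104 - 140
-4a = -36
a = 9, o = 14 - 9 = 5

Apples: 9, Oranges: 5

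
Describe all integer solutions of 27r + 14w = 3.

Step 1: Compute gcd(27, 14) = 1.
Since 1 divides 3, solutions exist.

Step 2: Find a particular solution using extended Euclidean algorithm.
We get r₀ = -3, w₀ = 6.
Check: 27*-3 + 14*6 = 3 = 3 ✓

Step 3: Write the general solution.
r = -3 + (14/1)t = -3 + 14t
w = 6 - (27/1)t = 6 - 27t
for any integer t.

r = -3 + 14t, w = 6 - 27t for integer t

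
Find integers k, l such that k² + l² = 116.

We need to find integers k, l > 0 such that k² + l² = 116.
Trying k = 4: l² = 116 - 4² = 116 - 16 = 100
l = 10
Check: 4² + 10² = 16 + 100 = 116 ✓

116 = 4² + 10²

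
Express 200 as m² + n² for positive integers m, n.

We need to find integers m, n > 0 such that m² + n² = 200.
Trying m = 2: n² = 200 - 2² = 200 - 4 = 196
n = 14
Check: 2² + 14² = 4 + 196 = 200 ✓

200 = 2² + 14²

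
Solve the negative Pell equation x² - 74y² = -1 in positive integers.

We need x² = 74y² - 1. Try successive y:
y = 1: x² = 74·1² - 1 = 73, not a perfect square
y = 2: x² = 74·2² - 1 = 295, not a perfect square
y = 3: x² = 74·3² - 1 = 665, not a perfect square
...
y = 5: x² = 74·5² - 1 = 1849 = 43² ✓
Check: 43² - 74·5² = 1849 - 1850 = -1 ✓

x = 43, y = 5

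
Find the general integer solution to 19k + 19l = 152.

Step 1: Compute gcd(19, 19) = 19.
Since 19 divides 152, solutions exist.

Step 2: Find a particular solution using extended Euclidean algorithm.
We get k₀ = 0, l₀ = 8.
Check: 19*0 + 19*8 = 152 = 152 ✓

Step 3: Write the general solution.
k = 0 + (19/19)t = 0 + 1t
l = 8 - (19/19)t = 8 - 1t
for any integer t.

k = 0 + 1t, l = 8 - 1t for integer t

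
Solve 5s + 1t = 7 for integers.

Step 1: Check solvability.
gcd(5, 1) = 1
Since 1 divides 7, solutions exist.

Step 2: Apply extended Euclidean algorithm to find gcd.
We find integers such that 5*x0 + 1*y0 = 1

Step 3: Scale the particular solution.
Multiply by 7/1 = 7:
s = 0, t = 7

Step 4: Verify.
5*(0) + 1*(7) = 7 = 7 ✓

s = 0, t = 7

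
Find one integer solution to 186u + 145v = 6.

Step 1: Check solvability.
gcd(186, 145) = 1
Since 1 divides 6, solutions exist.

Step 2: Apply extended Euclidean algorithm to find gcd.
We find integers such that 186*x0 + 145*y0 = 1

Step 3: Scale the particular solution.
Multiply by 6/1 = 6:
u = 276, v = -354

Step 4: Verify.
186*(276) + 145*(-354) = 6 = 6 ✓

u = 276, v = -354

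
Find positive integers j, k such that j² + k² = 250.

Search for j with 250 - j² a perfect square.
j = 5: 250 - 5² = 250 - 25 = 225 = 15² ✓
So j = 5, k = 15.

j = 5, k = 15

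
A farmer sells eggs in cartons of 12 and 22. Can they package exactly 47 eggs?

We need non-negative a, b with 12a + 22b = 47.
gcd(12, 22) = 2, and 2 does not divide 47.
No integer solutions exist.

No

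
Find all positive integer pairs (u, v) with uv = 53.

The positive divisors of 53 are: 1, 53.
Each divisor d gives the pair (d, 53/d):
(1, 53), (53, 1)

(1, 53), (53, 1)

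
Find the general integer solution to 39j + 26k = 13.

Step 1: Compute gcd(39, 26) = 13.
Since 13 divides 13, solutions exist.

Step 2: Find a particular solution using extended Euclidean algorithm.
We get j₀ = 1, k₀ = -1.
Check: 39*1 + 26*-1 = 13 = 13 ✓

Step 3: Write the general solution.
j = 1 + (26/13)t = 1 + 2t
k = -1 - (39/13)t = -1 - 3t
for any integer t.

j = 1 + 2t, k = -1 - 3t for integer t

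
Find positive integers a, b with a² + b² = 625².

We need a² + b² = 625² = 390625.
Trying: 527² + 336² = 277729 + 112896 = 390625 ✓

(527, 336, 625)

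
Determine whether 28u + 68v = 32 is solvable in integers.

Step 1: Compute gcd(28, 68).
gcd(28, 68) = 4

Step 2: Check divisibility.
Does 4 divide 32? 32 = 4 x 8, so yes.

By the theorem on linear Diophantine equations, 28u + 68v = 32 has integer solutions if and only if gcd(28, 68) divides 32. Since 4 | 32, solutions exist.

Yes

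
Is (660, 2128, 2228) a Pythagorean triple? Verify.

Compute a² + b² = 660² + 2128² = 435600 + 4528384 = 4963984
Compute c² = 2228² = 4963984
Since 4963984 = 4963984, confirmed.

Yes, it is a Pythagorean triple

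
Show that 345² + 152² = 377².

Compute a² + b² = 345² + 152² = 119025 + 23104 = 142129
Compute c² = 377² = 142129
Since 142129 = 142129, confirmed.

Yes, it is a Pythagorean triple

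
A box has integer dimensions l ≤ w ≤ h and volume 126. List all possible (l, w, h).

Iterate l from 1 to ⌊126^(1/3)⌋. For each l dividing 126, iterate w ≥ l with w dividing 126/l, and set h = 126/(l·w).
Triples found (10): (1×1×126), (1×2×63), (1×3×42), (1×6×21), (1×7×18), (1×9×14), (2×3×21), (2×7×9), (3×3×14), (3×6×7)

(1×1×126), (1×2×63), (1×3×42), (1×6×21), (1×7×18), (1×9×14), (2×3×21), (2×7×9), (3×3×14), (3×6×7)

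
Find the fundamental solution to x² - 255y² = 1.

We seek the smallest positive integers (x, y) with x² - 255y² = 1, i.e., x² = 255y² + 1.
Try successive y values:
y = 1: x² = 255·1² + 1 = 256, x = 16 ✓

Verify: 16² - 255·1² = 256 - 255 = 1 ✓

x = 16, y = 1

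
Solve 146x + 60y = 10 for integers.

Step 1: Check solvability.
gcd(146, 60) = 2
Since 2 divides 10, solutions exist.

Step 2: Apply extended Euclidean algorithm to find gcd.
We find integers such that 146*x0 + 60*y0 = 2

Step 3: Scale the particular solution.
Multiply by 10/2 = 5:
x = 35, y = -85

Step 4: Verify.
146*(35) + 60*(-85) = 10 = 10 ✓

x = 35, y = -85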